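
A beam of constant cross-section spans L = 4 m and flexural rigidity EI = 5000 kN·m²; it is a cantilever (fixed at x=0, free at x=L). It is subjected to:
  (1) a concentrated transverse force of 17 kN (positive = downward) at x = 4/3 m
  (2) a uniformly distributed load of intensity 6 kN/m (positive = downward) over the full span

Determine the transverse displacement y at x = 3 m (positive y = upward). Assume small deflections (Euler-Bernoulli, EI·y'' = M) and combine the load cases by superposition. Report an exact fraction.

y(3) = -10813/324000 m

Load 1 — point force P=17 kN at a=4/3 m (b=L-a=8/3):
  y_1 = -Pa²(3x-a)/(6EI)  [x>a] = -17·(4/3)²·(3·3-(4/3))/(6·5000) = -391/50625 m
Load 2 — uniform load w=6 kN/m over full span:
  y_2 = -wx²(x²-4Lx+6L²)/(24EI) = -6·3²·(3²-4·4·3+6·4²)/(24·5000) = -513/20000 m
Superposition: y = Σ y_i = -10813/324000 m ≈ -0.033373 m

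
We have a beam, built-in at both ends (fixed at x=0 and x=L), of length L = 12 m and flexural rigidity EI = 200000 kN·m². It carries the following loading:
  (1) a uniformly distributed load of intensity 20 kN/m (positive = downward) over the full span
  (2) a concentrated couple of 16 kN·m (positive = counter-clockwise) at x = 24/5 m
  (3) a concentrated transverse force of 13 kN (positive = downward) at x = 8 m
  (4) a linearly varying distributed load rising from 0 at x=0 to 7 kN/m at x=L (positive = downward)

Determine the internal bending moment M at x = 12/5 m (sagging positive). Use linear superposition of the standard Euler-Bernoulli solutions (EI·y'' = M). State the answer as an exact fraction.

M(12/5) = -5656/375 kN·m

Load 1 — uniform load w=20 kN/m over full span:
  M_1 = wLx/2 - wL²/12 - wx²/2 = 20·12·(12/5)/2 - 20·12²/12 - 20·(12/5)²/2 = -48/5 kN·m
Load 2 — applied couple M₀=16 kN·m at a=24/5 m (b=L-a=36/5):
  M_2 = R_Ax - M_A  [x≤a] with R_A=48/25, M_A=48/25 = (48/25)·(12/5) - (48/25) = 336/125 kN·m
Load 3 — point force P=13 kN at a=8 m (b=L-a=4):
  M_3 = Pb²(3a+b)x/L³ - Pab²/L²  [x≤a] = 13·4²·(3·8+4)·(12/5)/12³ - 13·8·4²/12² = -52/15 kN·m
Load 4 — triangular load w₀=7 kN/m (0→w₀ over full span):
  M_4 = 3w₀Lx/20 - w₀L²/30 - w₀x³/(6L) = 3·7·12·(12/5)/20 - 7·12²/30 - 7·(12/5)³/(6·12) = -588/125 kN·m
Superposition: M = Σ M_i = -5656/375 kN·m ≈ -15.082667 kN·m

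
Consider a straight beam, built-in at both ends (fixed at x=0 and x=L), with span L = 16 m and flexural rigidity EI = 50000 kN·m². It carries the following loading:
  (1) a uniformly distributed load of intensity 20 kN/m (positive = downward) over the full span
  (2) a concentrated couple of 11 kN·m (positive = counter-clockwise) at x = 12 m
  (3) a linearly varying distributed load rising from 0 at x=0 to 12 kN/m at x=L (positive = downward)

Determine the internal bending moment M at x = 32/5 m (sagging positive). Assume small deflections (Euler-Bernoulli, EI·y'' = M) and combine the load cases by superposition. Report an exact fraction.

Load 1 — uniform load w=20 kN/m over full span:
  M_1 = wLx/2 - wL²/12 - wx²/2 = 20·16·(32/5)/2 - 20·16²/12 - 20·(32/5)²/2 = 2816/15 kN·m
Load 2 — applied couple M₀=11 kN·m at a=12 m (b=L-a=4):
  M_2 = R_Ax - M_A  [x≤a] with R_A=99/128, M_A=55/16 = (99/128)·(32/5) - (55/16) = 121/80 kN·m
Load 3 — triangular load w₀=12 kN/m (0→w₀ over full span):
  M_3 = 3w₀Lx/20 - w₀L²/30 - w₀x³/(6L) = 3·12·16·(32/5)/20 - 12·16²/30 - 12·(32/5)³/(6·16) = 6144/125 kN·m
Superposition: M = Σ M_i = 1430387/6000 kN·m ≈ 238.397833 kN·m

M(32/5) = 1430387/6000 kN·m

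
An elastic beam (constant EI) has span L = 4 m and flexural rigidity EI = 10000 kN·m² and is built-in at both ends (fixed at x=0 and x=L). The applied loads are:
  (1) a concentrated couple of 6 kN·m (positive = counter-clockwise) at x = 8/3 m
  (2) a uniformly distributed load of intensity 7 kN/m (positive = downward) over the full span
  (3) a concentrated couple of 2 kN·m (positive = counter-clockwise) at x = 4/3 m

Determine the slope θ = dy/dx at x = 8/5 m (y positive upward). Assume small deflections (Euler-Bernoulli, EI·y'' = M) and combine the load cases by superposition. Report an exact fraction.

Load 1 — applied couple M₀=6 kN·m at a=8/3 m (b=L-a=4/3):
  θ_1 = (R_Ax²/2 - M_Ax)/EI  [x≤a] with R_A=2, M_A=2 = (2·(8/5)²/2 - 2·(8/5))/10000 = -1/15625 rad
Load 2 — uniform load w=7 kN/m over full span:
  θ_2 = -wx(L-x)(L-2x)/(12EI) = -7·(8/5)·(4-(8/5))·(4-2·(8/5))/(12·10000) = -14/78125 rad
Load 3 — applied couple M₀=2 kN·m at a=4/3 m (b=L-a=8/3):
  θ_3 = (R_Ax²/2 - M_Ax - M₀(x-a))/EI  [x>a] with R_A=2/3, M_A=0 = ((2/3)·(8/5)²/2 - 0·(8/5) - 2·((8/5)-(4/3)))/10000 = 1/31250 rad
Superposition: θ = Σ θ_i = -33/156250 rad ≈ -0.000211 rad

θ(8/5) = -33/156250 rad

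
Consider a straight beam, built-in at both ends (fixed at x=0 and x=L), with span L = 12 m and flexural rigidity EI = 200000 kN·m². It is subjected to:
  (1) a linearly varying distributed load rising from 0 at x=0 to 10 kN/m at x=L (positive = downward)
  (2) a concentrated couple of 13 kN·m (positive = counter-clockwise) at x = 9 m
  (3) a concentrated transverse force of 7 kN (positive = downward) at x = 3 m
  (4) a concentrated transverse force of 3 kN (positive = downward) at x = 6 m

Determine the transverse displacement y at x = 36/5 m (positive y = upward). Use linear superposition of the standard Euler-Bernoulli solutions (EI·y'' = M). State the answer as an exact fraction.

Load 1 — triangular load w₀=10 kN/m (0→w₀ over full span):
  y_1 = -w₀x²(L-x)²(x+2L)/(120LEI) = -10·(36/5)²·(12-(36/5))²·((36/5)+2·12)/(120·12·200000) = -12636/9765625 m
Load 2 — applied couple M₀=13 kN·m at a=9 m (b=L-a=3):
  y_2 = (R_Ax³/6 - M_Ax²/2)/EI  [x≤a] with R_A=39/32, M_A=65/16 = ((39/32)·(36/5)³/6 - (65/16)·(36/5)²/2)/200000 = -7371/50000000 m
Load 3 — point force P=7 kN at a=3 m (b=L-a=9):
  y_3 = -Pa²(L-x)²(3bL-(3b+a)(L-x))/(6L³EI)  [x>a] = -7·3²·(12-(36/5))²·(3·9·12-(3·9+3)·(12-(36/5)))/(6·12³·200000) = -63/500000 m
Load 4 — point force P=3 kN at a=6 m (b=L-a=6):
  y_4 = -Pa²(L-x)²(3bL-(3b+a)(L-x))/(6L³EI)  [x>a] = -3·6²·(12-(36/5))²·(3·6·12-(3·6+6)·(12-(36/5)))/(6·12³·200000) = -189/1562500 m
Superposition: y = Σ y_i = -2110383/1250000000 m ≈ -0.001688 m

y(36/5) = -2110383/1250000000 m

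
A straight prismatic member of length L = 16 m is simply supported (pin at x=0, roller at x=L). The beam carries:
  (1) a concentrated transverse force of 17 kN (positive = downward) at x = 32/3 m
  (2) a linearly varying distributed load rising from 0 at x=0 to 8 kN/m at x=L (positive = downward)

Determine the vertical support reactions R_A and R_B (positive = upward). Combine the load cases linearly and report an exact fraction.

Load 1 — point force P=17 kN at a=32/3 m (b=L-a=16/3):
  R_A = Pb/L = 17·(16/3)/16 = 17/3 kN
  R_B = Pa/L = 17·(32/3)/16 = 34/3 kN
Load 2 — triangular load w₀=8 kN/m (0→w₀ over full span):
  R_A = w₀L/6 = 8·16/6 = 64/3 kN
  R_B = w₀L/3 = 8·16/3 = 128/3 kN
Superposition: R_A = 27 kN, R_B = 54 kN

R_A = 27 kN, R_B = 54 kN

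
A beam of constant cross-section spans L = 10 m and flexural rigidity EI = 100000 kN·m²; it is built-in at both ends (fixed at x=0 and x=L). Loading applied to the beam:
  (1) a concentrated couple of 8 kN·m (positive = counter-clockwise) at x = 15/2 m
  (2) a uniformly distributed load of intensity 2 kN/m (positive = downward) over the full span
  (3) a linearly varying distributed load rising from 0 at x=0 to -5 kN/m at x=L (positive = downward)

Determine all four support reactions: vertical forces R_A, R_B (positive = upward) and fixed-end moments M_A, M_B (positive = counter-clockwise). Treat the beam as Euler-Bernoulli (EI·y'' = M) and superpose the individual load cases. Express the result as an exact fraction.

Load 1 — applied couple M₀=8 kN·m at a=15/2 m (b=L-a=5/2):
  R_A = 6M₀ab/L³ = 6·8·(15/2)·(5/2)/10³ = 9/10 kN
  M_A = M₀b(2a-b)/L² = 8·(5/2)·(2·(15/2)-(5/2))/10² = 5/2 kN·m
  R_B = -6M₀ab/L³ = -6·8·(15/2)·(5/2)/10³ = -9/10 kN
  M_B = M₀a(2b-a)/L² = 8·(15/2)·(2·(5/2)-(15/2))/10² = -3/2 kN·m
Load 2 — uniform load w=2 kN/m over full span:
  R_A = wL/2 = 2·10/2 = 10 kN
  M_A = wL²/12 = 2·10²/12 = 50/3 kN·m
  R_B = wL/2 = 2·10/2 = 10 kN
  M_B = -wL²/12 = -2·10²/12 = -50/3 kN·m
Load 3 — triangular load w₀=-5 kN/m (0→w₀ over full span):
  R_A = 3w₀L/20 = 3·(-5)·10/20 = -15/2 kN
  M_A = w₀L²/30 = (-5)·10²/30 = -50/3 kN·m
  R_B = 7w₀L/20 = 7·(-5)·10/20 = -35/2 kN
  M_B = -w₀L²/20 = -(-5)·10²/20 = 25 kN·m
Superposition: R_A = 17/5 kN, M_A = 5/2 kN·m, R_B = -42/5 kN, M_B = 41/6 kN·m

R_A = 17/5 kN, M_A = 5/2 kN·m, R_B = -42/5 kN, M_B = 41/6 kN·m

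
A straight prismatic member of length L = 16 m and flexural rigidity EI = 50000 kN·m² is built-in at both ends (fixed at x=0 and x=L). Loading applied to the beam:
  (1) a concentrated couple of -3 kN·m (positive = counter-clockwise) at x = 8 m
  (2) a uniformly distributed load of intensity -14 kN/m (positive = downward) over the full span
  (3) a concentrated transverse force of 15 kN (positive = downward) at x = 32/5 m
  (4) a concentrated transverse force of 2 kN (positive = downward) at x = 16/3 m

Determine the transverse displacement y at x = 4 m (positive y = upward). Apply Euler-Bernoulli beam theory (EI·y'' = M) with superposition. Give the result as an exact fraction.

y(4) = 466591/20250000 m

Load 1 — applied couple M₀=-3 kN·m at a=8 m (b=L-a=8):
  y_1 = (R_Ax³/6 - M_Ax²/2)/EI  [x≤a] with R_A=-9/32, M_A=-3/4 = ((-9/32)·4³/6 - (-3/4)·4²/2)/50000 = 3/50000 m
Load 2 — uniform load w=-14 kN/m over full span:
  y_2 = -wx²(L-x)²/(24EI) = -(-14)·4²·(16-4)²/(24·50000) = 84/3125 m
Load 3 — point force P=15 kN at a=32/5 m (b=L-a=48/5):
  y_3 = -Pb²x²(3aL-(3a+b)x)/(6L³EI)  [x≤a] = -15·(48/5)²·4²·(3·(32/5)·16-(3·(32/5)+(48/5))·4)/(6·16³·50000) = -54/15625 m
Load 4 — point force P=2 kN at a=16/3 m (b=L-a=32/3):
  y_4 = -Pb²x²(3aL-(3a+b)x)/(6L³EI)  [x≤a] = -2·(32/3)²·4²·(3·(16/3)·16-(3·(16/3)+(32/3))·4)/(6·16³·50000) = -112/253125 m
Superposition: y = Σ y_i = 466591/20250000 m ≈ 0.023042 m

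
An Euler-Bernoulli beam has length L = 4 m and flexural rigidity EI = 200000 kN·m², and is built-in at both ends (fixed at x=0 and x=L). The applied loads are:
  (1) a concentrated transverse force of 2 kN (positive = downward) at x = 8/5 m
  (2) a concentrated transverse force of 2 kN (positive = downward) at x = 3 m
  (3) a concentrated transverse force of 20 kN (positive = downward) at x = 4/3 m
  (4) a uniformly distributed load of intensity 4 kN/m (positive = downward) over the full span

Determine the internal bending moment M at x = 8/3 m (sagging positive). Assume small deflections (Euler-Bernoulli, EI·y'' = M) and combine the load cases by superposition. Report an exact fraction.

Load 1 — point force P=2 kN at a=8/5 m (b=L-a=12/5):
  M_1 = Pa²(a+3b)(L-x)/L³ - Pa²b/L²  [x>a] = 2·(8/5)²·((8/5)+3·(12/5))·(4-(8/3))/4³ - 2·(8/5)²·(12/5)/4² = 64/375 kN·m
Load 2 — point force P=2 kN at a=3 m (b=L-a=1):
  M_2 = Pb²(3a+b)x/L³ - Pab²/L²  [x≤a] = 2·1²·(3·3+1)·(8/3)/4³ - 2·3·1²/4² = 11/24 kN·m
Load 3 — point force P=20 kN at a=4/3 m (b=L-a=8/3):
  M_3 = Pa²(a+3b)(L-x)/L³ - Pa²b/L²  [x>a] = 20·(4/3)²·((4/3)+3·(8/3))·(4-(8/3))/4³ - 20·(4/3)²·(8/3)/4² = 80/81 kN·m
Load 4 — uniform load w=4 kN/m over full span:
  M_4 = wLx/2 - wL²/12 - wx²/2 = 4·4·(8/3)/2 - 4·4²/12 - 4·(8/3)²/2 = 16/9 kN·m
Superposition: M = Σ M_i = 274949/81000 kN·m ≈ 3.394432 kN·m

M(8/3) = 274949/81000 kN·m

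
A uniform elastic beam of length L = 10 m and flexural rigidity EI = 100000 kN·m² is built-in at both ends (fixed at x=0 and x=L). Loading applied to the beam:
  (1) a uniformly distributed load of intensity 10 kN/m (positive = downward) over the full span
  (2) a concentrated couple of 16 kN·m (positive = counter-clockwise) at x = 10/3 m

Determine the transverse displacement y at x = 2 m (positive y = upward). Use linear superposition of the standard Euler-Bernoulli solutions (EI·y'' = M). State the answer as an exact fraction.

Load 1 — uniform load w=10 kN/m over full span:
  y_1 = -wx²(L-x)²/(24EI) = -10·2²·(10-2)²/(24·100000) = -2/1875 m
Load 2 — applied couple M₀=16 kN·m at a=10/3 m (b=L-a=20/3):
  y_2 = (R_Ax³/6 - M_Ax²/2)/EI  [x≤a] with R_A=32/15, M_A=0 = ((32/15)·2³/6 - 0·2²/2)/100000 = 4/140625 m
Superposition: y = Σ y_i = -146/140625 m ≈ -0.001038 m

y(2) = -146/140625 m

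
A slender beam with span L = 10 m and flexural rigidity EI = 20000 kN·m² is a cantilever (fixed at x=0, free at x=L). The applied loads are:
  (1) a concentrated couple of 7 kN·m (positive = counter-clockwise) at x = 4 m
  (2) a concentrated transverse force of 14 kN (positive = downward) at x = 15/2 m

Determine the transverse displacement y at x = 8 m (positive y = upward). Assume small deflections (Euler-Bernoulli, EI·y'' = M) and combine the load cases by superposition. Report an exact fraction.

Load 1 — applied couple M₀=7 kN·m at a=4 m (b=L-a=6):
  y_1 = M₀a(2x-a)/(2EI)  [x>a] = 7·4·(2·8-4)/(2·20000) = 21/2500 m
Load 2 — point force P=14 kN at a=15/2 m (b=L-a=5/2):
  y_2 = -Pa²(3x-a)/(6EI)  [x>a] = -14·(15/2)²·(3·8-(15/2))/(6·20000) = -693/6400 m
Superposition: y = Σ y_i = -15981/160000 m ≈ -0.099881 m

y(8) = -15981/160000 m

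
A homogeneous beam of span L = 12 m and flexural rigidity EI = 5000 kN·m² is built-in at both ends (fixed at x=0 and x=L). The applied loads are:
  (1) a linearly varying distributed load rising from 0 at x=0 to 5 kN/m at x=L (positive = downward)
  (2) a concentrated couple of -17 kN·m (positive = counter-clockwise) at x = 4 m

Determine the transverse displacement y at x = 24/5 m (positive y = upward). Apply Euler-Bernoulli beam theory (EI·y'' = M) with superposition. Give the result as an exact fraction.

Load 1 — triangular load w₀=5 kN/m (0→w₀ over full span):
  y_1 = -w₀x²(L-x)²(x+2L)/(120LEI) = -5·(24/5)²·(12-(24/5))²·((24/5)+2·12)/(120·12·5000) = -46656/1953125 m
Load 2 — applied couple M₀=-17 kN·m at a=4 m (b=L-a=8):
  y_2 = (R_Ax³/6 - M_Ax²/2 - M₀(x-a)²/2)/EI  [x>a] with R_A=-17/9, M_A=0 = ((-17/9)·(24/5)³/6 - 0·(24/5)²/2 - (-17)·((24/5)-4)²/2)/5000 = -459/78125 m
Superposition: y = Σ y_i = -58131/1953125 m ≈ -0.029763 m

y(24/5) = -58131/1953125 m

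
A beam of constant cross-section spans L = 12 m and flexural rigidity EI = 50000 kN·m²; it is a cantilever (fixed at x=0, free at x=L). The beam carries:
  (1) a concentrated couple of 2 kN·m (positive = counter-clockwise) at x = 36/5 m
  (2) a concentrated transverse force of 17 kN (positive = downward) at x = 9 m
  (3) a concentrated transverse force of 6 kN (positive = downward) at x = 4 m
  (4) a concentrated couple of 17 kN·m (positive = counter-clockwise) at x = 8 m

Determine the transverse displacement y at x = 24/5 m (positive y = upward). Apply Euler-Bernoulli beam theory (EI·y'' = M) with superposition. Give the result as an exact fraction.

Load 1 — applied couple M₀=2 kN·m at a=36/5 m (b=L-a=24/5):
  y_1 = M₀x²/(2EI)  [x≤a] = 2·(24/5)²/(2·50000) = 36/78125 m
Load 2 — point force P=17 kN at a=9 m (b=L-a=3):
  y_2 = -Px²(3a-x)/(6EI)  [x≤a] = -17·(24/5)²·(3·9-(24/5))/(6·50000) = -11322/390625 m
Load 3 — point force P=6 kN at a=4 m (b=L-a=8):
  y_3 = -Pa²(3x-a)/(6EI)  [x>a] = -6·4²·(3·(24/5)-4)/(6·50000) = -52/15625 m
Load 4 — applied couple M₀=17 kN·m at a=8 m (b=L-a=4):
  y_4 = M₀x²/(2EI)  [x≤a] = 17·(24/5)²/(2·50000) = 306/78125 m
Superposition: y = Σ y_i = -10912/390625 m ≈ -0.027935 m

y(24/5) = -10912/390625 m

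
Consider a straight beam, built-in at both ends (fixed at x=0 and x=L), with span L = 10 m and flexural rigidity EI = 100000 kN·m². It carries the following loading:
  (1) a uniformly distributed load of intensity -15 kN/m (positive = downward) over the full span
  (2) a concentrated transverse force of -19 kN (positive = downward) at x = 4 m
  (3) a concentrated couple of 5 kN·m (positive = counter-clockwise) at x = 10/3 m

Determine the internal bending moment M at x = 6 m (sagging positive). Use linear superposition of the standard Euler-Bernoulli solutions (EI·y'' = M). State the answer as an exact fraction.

Load 1 — uniform load w=-15 kN/m over full span:
  M_1 = wLx/2 - wL²/12 - wx²/2 = (-15)·10·6/2 - (-15)·10²/12 - (-15)·6²/2 = -55 kN·m
Load 2 — point force P=-19 kN at a=4 m (b=L-a=6):
  M_2 = Pa²(a+3b)(L-x)/L³ - Pa²b/L²  [x>a] = (-19)·4²·(4+3·6)·(10-6)/10³ - (-19)·4²·6/10² = -1064/125 kN·m
Load 3 — applied couple M₀=5 kN·m at a=10/3 m (b=L-a=20/3):
  M_3 = R_Ax - M_A - M₀  [x>a] with R_A=2/3, M_A=0 = (2/3)·6 - 0 - 5 = -1 kN·m
Superposition: M = Σ M_i = -8064/125 kN·m ≈ -64.512000 kN·m

M(6) = -8064/125 kN·m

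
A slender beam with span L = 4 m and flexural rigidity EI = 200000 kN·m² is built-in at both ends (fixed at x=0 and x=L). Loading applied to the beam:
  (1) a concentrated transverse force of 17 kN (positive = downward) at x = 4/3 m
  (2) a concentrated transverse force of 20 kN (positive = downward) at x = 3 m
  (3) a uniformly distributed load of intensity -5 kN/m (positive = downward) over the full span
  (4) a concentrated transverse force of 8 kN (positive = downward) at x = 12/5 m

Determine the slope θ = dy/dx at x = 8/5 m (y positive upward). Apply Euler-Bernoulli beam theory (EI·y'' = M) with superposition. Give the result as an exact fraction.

Load 1 — point force P=17 kN at a=4/3 m (b=L-a=8/3):
  θ_1 = Pa²(L-x)(2bL-(3b+a)(L-x))/(2L³EI)  [x>a] = 17·(4/3)²·(4-(8/5))·(2·(8/3)·4-(3·(8/3)+(4/3))·(4-(8/5)))/(2·4³·200000) = -17/5625000 rad
Load 2 — point force P=20 kN at a=3 m (b=L-a=1):
  θ_2 = -Pb²x(2aL-(3a+b)x)/(2L³EI)  [x≤a] = -20·1²·(8/5)·(2·3·4-(3·3+1)·(8/5))/(2·4³·200000) = -1/100000 rad
Load 3 — uniform load w=-5 kN/m over full span:
  θ_3 = -wx(L-x)(L-2x)/(12EI) = -(-5)·(8/5)·(4-(8/5))·(4-2·(8/5))/(12·200000) = 1/156250 rad
Load 4 — point force P=8 kN at a=12/5 m (b=L-a=8/5):
  θ_4 = -Pb²x(2aL-(3a+b)x)/(2L³EI)  [x≤a] = -8·(8/5)²·(8/5)·(2·(12/5)·4-(3·(12/5)+(8/5))·(8/5))/(2·4³·200000) = -64/9765625 rad
Superposition: θ = Σ θ_i = -37057/2812500000 rad ≈ -0.000013 rad

θ(8/5) = -37057/2812500000 rad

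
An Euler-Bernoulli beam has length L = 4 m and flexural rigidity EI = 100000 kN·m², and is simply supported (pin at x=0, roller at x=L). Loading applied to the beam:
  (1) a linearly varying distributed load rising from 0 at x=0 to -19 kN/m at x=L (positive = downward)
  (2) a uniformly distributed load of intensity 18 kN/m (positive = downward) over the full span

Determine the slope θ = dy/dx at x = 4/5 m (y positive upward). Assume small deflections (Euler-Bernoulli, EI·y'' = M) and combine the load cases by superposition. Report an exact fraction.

Load 1 — triangular load w₀=-19 kN/m (0→w₀ over full span):
  θ_1 = -w₀(7L⁴-30L²x²+15x⁴)/(360LEI) = -(-19)·(7·4⁴-30·4²·(4/5)²+15·(4/5)⁴)/(360·4·100000) = 3458/17578125 rad
Load 2 — uniform load w=18 kN/m over full span:
  θ_2 = -w(L³-6Lx²+4x³)/(24EI) = -18·(4³-6·4·(4/5)²+4·(4/5)³)/(24·100000) = -297/781250 rad
Superposition: θ = Σ θ_i = -6449/35156250 rad ≈ -0.000183 rad

θ(4/5) = -6449/35156250 rad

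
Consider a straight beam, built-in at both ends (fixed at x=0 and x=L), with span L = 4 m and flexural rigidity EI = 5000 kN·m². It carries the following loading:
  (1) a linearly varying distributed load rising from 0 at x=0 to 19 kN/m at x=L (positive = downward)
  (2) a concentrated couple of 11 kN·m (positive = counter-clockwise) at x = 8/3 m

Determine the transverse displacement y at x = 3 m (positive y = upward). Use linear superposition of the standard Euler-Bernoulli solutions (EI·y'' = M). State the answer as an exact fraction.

y(3) = -6523/7200000 m

Load 1 — triangular load w₀=19 kN/m (0→w₀ over full span):
  y_1 = -w₀x²(L-x)²(x+2L)/(120LEI) = -19·3²·(4-3)²·(3+2·4)/(120·4·5000) = -627/800000 m
Load 2 — applied couple M₀=11 kN·m at a=8/3 m (b=L-a=4/3):
  y_2 = (R_Ax³/6 - M_Ax²/2 - M₀(x-a)²/2)/EI  [x>a] with R_A=11/3, M_A=11/3 = ((11/3)·3³/6 - (11/3)·3²/2 - 11·(3-(8/3))²/2)/5000 = -11/90000 m
Superposition: y = Σ y_i = -6523/7200000 m ≈ -0.000906 m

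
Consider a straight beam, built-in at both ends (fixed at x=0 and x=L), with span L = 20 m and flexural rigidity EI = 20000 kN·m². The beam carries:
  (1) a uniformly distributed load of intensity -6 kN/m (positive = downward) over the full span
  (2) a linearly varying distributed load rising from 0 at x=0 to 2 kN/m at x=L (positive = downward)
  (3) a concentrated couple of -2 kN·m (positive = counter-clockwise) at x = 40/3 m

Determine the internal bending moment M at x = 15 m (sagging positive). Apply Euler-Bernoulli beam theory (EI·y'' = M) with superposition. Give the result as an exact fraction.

M(15) = -69/4 kN·m

Load 1 — uniform load w=-6 kN/m over full span:
  M_1 = wLx/2 - wL²/12 - wx²/2 = (-6)·20·15/2 - (-6)·20²/12 - (-6)·15²/2 = -25 kN·m
Load 2 — triangular load w₀=2 kN/m (0→w₀ over full span):
  M_2 = 3w₀Lx/20 - w₀L²/30 - w₀x³/(6L) = 3·2·20·15/20 - 2·20²/30 - 2·15³/(6·20) = 85/12 kN·m
Load 3 — applied couple M₀=-2 kN·m at a=40/3 m (b=L-a=20/3):
  M_3 = R_Ax - M_A - M₀  [x>a] with R_A=-2/15, M_A=-2/3 = (-2/15)·15 - (-2/3) - (-2) = 2/3 kN·m
Superposition: M = Σ M_i = -69/4 kN·m ≈ -17.250000 kN·m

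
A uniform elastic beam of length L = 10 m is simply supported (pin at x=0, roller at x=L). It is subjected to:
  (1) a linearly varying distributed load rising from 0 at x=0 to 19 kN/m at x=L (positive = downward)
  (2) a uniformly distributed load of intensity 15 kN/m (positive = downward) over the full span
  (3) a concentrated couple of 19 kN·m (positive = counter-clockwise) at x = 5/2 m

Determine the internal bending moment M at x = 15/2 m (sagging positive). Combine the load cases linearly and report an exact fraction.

M(15/2) = 7673/32 kN·m

Load 1 — triangular load w₀=19 kN/m (0→w₀ over full span):
  M_1 = w₀Lx/6 - w₀x³/(6L) = 19·10·(15/2)/6 - 19·(15/2)³/(6·10) = 3325/32 kN·m
Load 2 — uniform load w=15 kN/m over full span:
  M_2 = wx(L-x)/2 = 15·(15/2)·(10-(15/2))/2 = 1125/8 kN·m
Load 3 — applied couple M₀=19 kN·m at a=5/2 m (b=L-a=15/2):
  M_3 = M₀x/L - M₀  [x>a] = 19·(15/2)/10 - 19 = -19/4 kN·m
Superposition: M = Σ M_i = 7673/32 kN·m ≈ 239.781250 kN·m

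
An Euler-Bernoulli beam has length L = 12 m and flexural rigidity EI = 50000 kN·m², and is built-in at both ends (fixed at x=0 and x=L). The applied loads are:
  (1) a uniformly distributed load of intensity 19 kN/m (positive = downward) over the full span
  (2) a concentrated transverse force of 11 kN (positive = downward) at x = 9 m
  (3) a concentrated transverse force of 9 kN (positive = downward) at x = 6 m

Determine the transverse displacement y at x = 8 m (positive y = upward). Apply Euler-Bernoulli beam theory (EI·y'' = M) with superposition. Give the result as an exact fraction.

y(8) = -461/25000 m

Load 1 — uniform load w=19 kN/m over full span:
  y_1 = -wx²(L-x)²/(24EI) = -19·8²·(12-8)²/(24·50000) = -152/9375 m
Load 2 — point force P=11 kN at a=9 m (b=L-a=3):
  y_2 = -Pb²x²(3aL-(3a+b)x)/(6L³EI)  [x≤a] = -11·3²·8²·(3·9·12-(3·9+3)·8)/(6·12³·50000) = -77/75000 m
Load 3 — point force P=9 kN at a=6 m (b=L-a=6):
  y_3 = -Pa²(L-x)²(3bL-(3b+a)(L-x))/(6L³EI)  [x>a] = -9·6²·(12-8)²·(3·6·12-(3·6+6)·(12-8))/(6·12³·50000) = -3/2500 m
Superposition: y = Σ y_i = -461/25000 m ≈ -0.018440 m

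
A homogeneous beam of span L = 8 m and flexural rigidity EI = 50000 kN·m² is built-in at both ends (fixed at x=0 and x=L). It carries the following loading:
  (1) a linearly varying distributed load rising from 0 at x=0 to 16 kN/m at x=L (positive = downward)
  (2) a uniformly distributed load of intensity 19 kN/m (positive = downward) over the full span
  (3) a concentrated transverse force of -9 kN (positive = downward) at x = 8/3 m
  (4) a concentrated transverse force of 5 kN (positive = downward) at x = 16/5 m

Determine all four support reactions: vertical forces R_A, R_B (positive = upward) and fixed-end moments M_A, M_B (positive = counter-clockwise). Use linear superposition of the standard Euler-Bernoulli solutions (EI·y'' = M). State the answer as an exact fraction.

Load 1 — triangular load w₀=16 kN/m (0→w₀ over full span):
  R_A = 3w₀L/20 = 3·16·8/20 = 96/5 kN
  M_A = w₀L²/30 = 16·8²/30 = 512/15 kN·m
  R_B = 7w₀L/20 = 7·16·8/20 = 224/5 kN
  M_B = -w₀L²/20 = -16·8²/20 = -256/5 kN·m
Load 2 — uniform load w=19 kN/m over full span:
  R_A = wL/2 = 19·8/2 = 76 kN
  M_A = wL²/12 = 19·8²/12 = 304/3 kN·m
  R_B = wL/2 = 19·8/2 = 76 kN
  M_B = -wL²/12 = -19·8²/12 = -304/3 kN·m
Load 3 — point force P=-9 kN at a=8/3 m (b=L-a=16/3):
  R_A = Pb²(3a+b)/L³ = (-9)·(16/3)²·(3·(8/3)+(16/3))/8³ = -20/3 kN
  M_A = Pab²/L² = (-9)·(8/3)·(16/3)²/8² = -32/3 kN·m
  R_B = Pa²(a+3b)/L³ = (-9)·(8/3)²·((8/3)+3·(16/3))/8³ = -7/3 kN
  M_B = -Pa²b/L² = -(-9)·(8/3)²·(16/3)/8² = 16/3 kN·m
Load 4 — point force P=5 kN at a=16/5 m (b=L-a=24/5):
  R_A = Pb²(3a+b)/L³ = 5·(24/5)²·(3·(16/5)+(24/5))/8³ = 81/25 kN
  M_A = Pab²/L² = 5·(16/5)·(24/5)²/8² = 144/25 kN·m
  R_B = Pa²(a+3b)/L³ = 5·(16/5)²·((16/5)+3·(24/5))/8³ = 44/25 kN
  M_B = -Pa²b/L² = -5·(16/5)²·(24/5)/8² = -96/25 kN·m
Superposition: R_A = 6883/75 kN, M_A = 3264/25 kN·m, R_B = 9017/75 kN, M_B = -3776/25 kN·m

R_A = 6883/75 kN, M_A = 3264/25 kN·m, R_B = 9017/75 kN, M_B = -3776/25 kN·m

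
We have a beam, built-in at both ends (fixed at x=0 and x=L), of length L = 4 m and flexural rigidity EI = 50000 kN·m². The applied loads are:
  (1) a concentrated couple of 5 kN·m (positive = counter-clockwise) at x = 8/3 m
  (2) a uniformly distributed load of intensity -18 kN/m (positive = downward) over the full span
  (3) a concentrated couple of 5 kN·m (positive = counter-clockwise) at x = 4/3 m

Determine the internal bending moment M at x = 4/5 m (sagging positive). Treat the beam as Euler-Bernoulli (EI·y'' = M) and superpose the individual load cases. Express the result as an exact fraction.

M(4/5) = 49/25 kN·m

Load 1 — applied couple M₀=5 kN·m at a=8/3 m (b=L-a=4/3):
  M_1 = R_Ax - M_A  [x≤a] with R_A=5/3, M_A=5/3 = (5/3)·(4/5) - (5/3) = -1/3 kN·m
Load 2 — uniform load w=-18 kN/m over full span:
  M_2 = wLx/2 - wL²/12 - wx²/2 = (-18)·4·(4/5)/2 - (-18)·4²/12 - (-18)·(4/5)²/2 = 24/25 kN·m
Load 3 — applied couple M₀=5 kN·m at a=4/3 m (b=L-a=8/3):
  M_3 = R_Ax - M_A  [x≤a] with R_A=5/3, M_A=0 = (5/3)·(4/5) - 0 = 4/3 kN·m
Superposition: M = Σ M_i = 49/25 kN·m ≈ 1.960000 kN·m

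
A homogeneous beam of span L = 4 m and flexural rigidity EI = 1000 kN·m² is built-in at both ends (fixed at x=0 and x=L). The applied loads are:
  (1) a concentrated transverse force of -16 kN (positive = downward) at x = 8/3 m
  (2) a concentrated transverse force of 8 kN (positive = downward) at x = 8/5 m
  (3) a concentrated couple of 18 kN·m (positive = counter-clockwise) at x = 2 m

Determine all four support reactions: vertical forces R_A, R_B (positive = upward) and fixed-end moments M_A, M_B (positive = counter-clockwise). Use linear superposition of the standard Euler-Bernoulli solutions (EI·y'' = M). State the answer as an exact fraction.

Load 1 — point force P=-16 kN at a=8/3 m (b=L-a=4/3):
  R_A = Pb²(3a+b)/L³ = (-16)·(4/3)²·(3·(8/3)+(4/3))/4³ = -112/27 kN
  M_A = Pab²/L² = (-16)·(8/3)·(4/3)²/4² = -128/27 kN·m
  R_B = Pa²(a+3b)/L³ = (-16)·(8/3)²·((8/3)+3·(4/3))/4³ = -320/27 kN
  M_B = -Pa²b/L² = -(-16)·(8/3)²·(4/3)/4² = 256/27 kN·m
Load 2 — point force P=8 kN at a=8/5 m (b=L-a=12/5):
  R_A = Pb²(3a+b)/L³ = 8·(12/5)²·(3·(8/5)+(12/5))/4³ = 648/125 kN
  M_A = Pab²/L² = 8·(8/5)·(12/5)²/4² = 576/125 kN·m
  R_B = Pa²(a+3b)/L³ = 8·(8/5)²·((8/5)+3·(12/5))/4³ = 352/125 kN
  M_B = -Pa²b/L² = -8·(8/5)²·(12/5)/4² = -384/125 kN·m
Load 3 — applied couple M₀=18 kN·m at a=2 m (b=L-a=2):
  R_A = 6M₀ab/L³ = 6·18·2·2/4³ = 27/4 kN
  M_A = M₀b(2a-b)/L² = 18·2·(2·2-2)/4² = 9/2 kN·m
  R_B = -6M₀ab/L³ = -6·18·2·2/4³ = -27/4 kN
  M_B = M₀a(2b-a)/L² = 18·2·(2·2-2)/4² = 9/2 kN·m
Superposition: R_A = 105109/13500 kN, M_A = 29479/6750 kN·m, R_B = -213109/13500 kN, M_B = 73639/6750 kN·m

R_A = 105109/13500 kN, M_A = 29479/6750 kN·m, R_B = -213109/13500 kN, M_B = 73639/6750 kN·m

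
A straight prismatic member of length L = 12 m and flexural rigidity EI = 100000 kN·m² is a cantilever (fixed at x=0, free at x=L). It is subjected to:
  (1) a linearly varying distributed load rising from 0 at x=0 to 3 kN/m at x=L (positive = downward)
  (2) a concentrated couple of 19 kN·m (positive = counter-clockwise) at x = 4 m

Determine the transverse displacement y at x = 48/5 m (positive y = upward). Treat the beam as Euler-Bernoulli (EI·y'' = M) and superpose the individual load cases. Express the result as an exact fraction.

y(48/5) = -6979651/195312500 m

Load 1 — triangular load w₀=3 kN/m (0→w₀ over full span):
  y_1 = (w₀Lx³/12-w₀L²x²/6-w₀x⁵/(120L))/EI = (3·12·(48/5)³/12-3·12²·(48/5)²/6-3·(48/5)⁵/(120·12))/100000 = -2026944/48828125 m
Load 2 — applied couple M₀=19 kN·m at a=4 m (b=L-a=8):
  y_2 = M₀a(2x-a)/(2EI)  [x>a] = 19·4·(2·(48/5)-4)/(2·100000) = 361/62500 m
Superposition: y = Σ y_i = -6979651/195312500 m ≈ -0.035736 m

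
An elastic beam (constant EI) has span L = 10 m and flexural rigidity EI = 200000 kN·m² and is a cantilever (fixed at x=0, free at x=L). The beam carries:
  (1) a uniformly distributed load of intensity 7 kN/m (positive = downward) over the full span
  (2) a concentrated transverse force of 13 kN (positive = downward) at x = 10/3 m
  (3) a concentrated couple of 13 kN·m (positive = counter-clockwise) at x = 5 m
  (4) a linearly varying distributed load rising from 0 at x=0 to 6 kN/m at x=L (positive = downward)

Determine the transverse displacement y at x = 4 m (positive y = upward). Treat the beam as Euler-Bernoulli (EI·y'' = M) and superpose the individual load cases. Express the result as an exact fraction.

Load 1 — uniform load w=7 kN/m over full span:
  y_1 = -wx²(x²-4Lx+6L²)/(24EI) = -7·4²·(4²-4·10·4+6·10²)/(24·200000) = -133/12500 m
Load 2 — point force P=13 kN at a=10/3 m (b=L-a=20/3):
  y_2 = -Pa²(3x-a)/(6EI)  [x>a] = -13·(10/3)²·(3·4-(10/3))/(6·200000) = -169/162000 m
Load 3 — applied couple M₀=13 kN·m at a=5 m (b=L-a=5):
  y_3 = M₀x²/(2EI)  [x≤a] = 13·4²/(2·200000) = 13/25000 m
Load 4 — triangular load w₀=6 kN/m (0→w₀ over full span):
  y_4 = (w₀Lx³/12-w₀L²x²/6-w₀x⁵/(120L))/EI = (6·10·4³/12-6·10²·4²/6-6·4⁵/(120·10))/200000 = -502/78125 m
Superposition: y = Σ y_i = -1780867/101250000 m ≈ -0.017589 m

y(4) = -1780867/101250000 m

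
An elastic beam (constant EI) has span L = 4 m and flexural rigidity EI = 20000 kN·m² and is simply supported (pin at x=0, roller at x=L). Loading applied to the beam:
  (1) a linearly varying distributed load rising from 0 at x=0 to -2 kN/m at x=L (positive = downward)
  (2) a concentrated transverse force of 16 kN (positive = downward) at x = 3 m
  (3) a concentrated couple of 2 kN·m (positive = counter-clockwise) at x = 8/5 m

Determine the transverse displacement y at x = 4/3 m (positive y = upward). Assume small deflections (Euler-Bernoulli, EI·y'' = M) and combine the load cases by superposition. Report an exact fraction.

y(4/3) = -19601/45562500 m

Load 1 — triangular load w₀=-2 kN/m (0→w₀ over full span):
  y_1 = -w₀x(7L⁴-10L²x²+3x⁴)/(360LEI) = -(-2)·(4/3)·(7·4⁴-10·4²·(4/3)²+3·(4/3)⁴)/(360·4·20000) = 64/455625 m
Load 2 — point force P=16 kN at a=3 m (b=L-a=1):
  y_2 = -Pbx(L²-b²-x²)/(6LEI)  [x≤a] = -16·1·(4/3)·(4²-1²-(4/3)²)/(6·4·20000) = -119/202500 m
Load 3 — applied couple M₀=2 kN·m at a=8/5 m (b=L-a=12/5):
  y_3 = (M₀x³/(6L)+C₁x)/EI  [x≤a] with C₁=M₀(3b²-L²)/(6L)=8/75 = (2·(4/3)³/(6·4)+(8/75)·(4/3))/20000 = 43/2531250 m
Superposition: y = Σ y_i = -19601/45562500 m ≈ -0.000430 m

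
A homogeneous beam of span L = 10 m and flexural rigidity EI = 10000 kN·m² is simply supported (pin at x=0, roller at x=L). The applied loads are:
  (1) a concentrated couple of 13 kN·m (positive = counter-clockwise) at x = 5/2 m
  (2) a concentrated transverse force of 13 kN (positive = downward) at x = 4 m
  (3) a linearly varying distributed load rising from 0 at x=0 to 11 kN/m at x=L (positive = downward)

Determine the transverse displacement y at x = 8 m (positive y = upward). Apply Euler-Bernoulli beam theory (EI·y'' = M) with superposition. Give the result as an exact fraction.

y(8) = -331339/6000000 m

Load 1 — applied couple M₀=13 kN·m at a=5/2 m (b=L-a=15/2):
  y_1 = (M₀x³/(6L)-M₀(x-a)²/2+C₁x)/EI  [x>a] with C₁=M₀(3b²-L²)/(6L)=715/48 = (13·8³/(6·10)-13·(8-(5/2))²/2+(715/48)·8)/10000 = 1339/400000 m
Load 2 — point force P=13 kN at a=4 m (b=L-a=6):
  y_2 = -Pa(L-x)(2Lx-a²-x²)/(6LEI)  [x>a] = -13·4·(10-8)·(2·10·8-4²-8²)/(6·10·10000) = -26/1875 m
Load 3 — triangular load w₀=11 kN/m (0→w₀ over full span):
  y_3 = -w₀x(7L⁴-10L²x²+3x⁴)/(360LEI) = -11·8·(7·10⁴-10·10²·8²+3·8⁴)/(360·10·10000) = -1397/31250 m
Superposition: y = Σ y_i = -331339/6000000 m ≈ -0.055223 m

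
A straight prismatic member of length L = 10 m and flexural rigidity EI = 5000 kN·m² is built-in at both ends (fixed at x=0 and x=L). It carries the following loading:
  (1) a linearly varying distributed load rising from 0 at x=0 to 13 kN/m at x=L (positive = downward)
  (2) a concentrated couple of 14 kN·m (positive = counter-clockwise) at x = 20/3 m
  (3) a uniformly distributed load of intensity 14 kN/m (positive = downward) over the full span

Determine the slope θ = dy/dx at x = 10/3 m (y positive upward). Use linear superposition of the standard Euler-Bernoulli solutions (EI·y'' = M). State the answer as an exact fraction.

Load 1 — triangular load w₀=13 kN/m (0→w₀ over full span):
  θ_1 = -w₀(2x(L-x)(L-2x)(x+2L)+x²(L-x)²)/(120LEI) = -13·(2·(10/3)·(10-(10/3))·(10-2·(10/3))·((10/3)+2·10)+(10/3)²·(10-(10/3))²)/(120·10·5000) = -52/6075 rad
Load 2 — applied couple M₀=14 kN·m at a=20/3 m (b=L-a=10/3):
  θ_2 = (R_Ax²/2 - M_Ax)/EI  [x≤a] with R_A=28/15, M_A=14/3 = ((28/15)·(10/3)²/2 - (14/3)·(10/3))/5000 = -7/6750 rad
Load 3 — uniform load w=14 kN/m over full span:
  θ_3 = -wx(L-x)(L-2x)/(12EI) = -14·(10/3)·(10-(10/3))·(10-2·(10/3))/(12·5000) = -7/405 rad
Superposition: θ = Σ θ_i = -1633/60750 rad ≈ -0.026881 rad

θ(10/3) = -1633/60750 rad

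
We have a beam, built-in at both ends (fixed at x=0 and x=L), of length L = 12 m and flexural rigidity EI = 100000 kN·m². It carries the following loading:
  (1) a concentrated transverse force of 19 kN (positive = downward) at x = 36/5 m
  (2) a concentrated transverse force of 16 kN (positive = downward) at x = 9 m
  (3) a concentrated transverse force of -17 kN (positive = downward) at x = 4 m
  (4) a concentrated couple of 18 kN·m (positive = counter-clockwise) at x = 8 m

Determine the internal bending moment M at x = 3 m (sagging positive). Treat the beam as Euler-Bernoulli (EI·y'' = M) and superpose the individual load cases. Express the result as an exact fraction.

M(3) = -24479/2250 kN·m

Load 1 — point force P=19 kN at a=36/5 m (b=L-a=24/5):
  M_1 = Pb²(3a+b)x/L³ - Pab²/L²  [x≤a] = 19·(24/5)²·(3·(36/5)+(24/5))·3/12³ - 19·(36/5)·(24/5)²/12² = -228/125 kN·m
Load 2 — point force P=16 kN at a=9 m (b=L-a=3):
  M_2 = Pb²(3a+b)x/L³ - Pab²/L²  [x≤a] = 16·3²·(3·9+3)·3/12³ - 16·9·3²/12² = -3/2 kN·m
Load 3 — point force P=-17 kN at a=4 m (b=L-a=8):
  M_3 = Pb²(3a+b)x/L³ - Pab²/L²  [x≤a] = (-17)·8²·(3·4+8)·3/12³ - (-17)·4·8²/12² = -68/9 kN·m
Load 4 — applied couple M₀=18 kN·m at a=8 m (b=L-a=4):
  M_4 = R_Ax - M_A  [x≤a] with R_A=2, M_A=6 = 2·3 - 6 = 0 kN·m
Superposition: M = Σ M_i = -24479/2250 kN·m ≈ -10.879556 kN·m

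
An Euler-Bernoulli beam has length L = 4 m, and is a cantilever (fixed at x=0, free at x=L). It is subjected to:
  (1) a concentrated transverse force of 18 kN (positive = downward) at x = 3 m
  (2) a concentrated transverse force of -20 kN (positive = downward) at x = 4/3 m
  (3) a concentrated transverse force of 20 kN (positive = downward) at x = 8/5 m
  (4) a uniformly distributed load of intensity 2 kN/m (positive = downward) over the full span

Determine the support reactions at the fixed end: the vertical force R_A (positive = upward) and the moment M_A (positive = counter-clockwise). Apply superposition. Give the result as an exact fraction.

Load 1 — point force P=18 kN at a=3 m (b=L-a=1):
  R_A = P = 18 kN
  M_A = Pa = 18·3 = 54 kN·m
Load 2 — point force P=-20 kN at a=4/3 m (b=L-a=8/3):
  R_A = P = (-20) = -20 kN
  M_A = Pa = (-20)·(4/3) = -80/3 kN·m
Load 3 — point force P=20 kN at a=8/5 m (b=L-a=12/5):
  R_A = P = 20 kN
  M_A = Pa = 20·(8/5) = 32 kN·m
Load 4 — uniform load w=2 kN/m over full span:
  R_A = wL = 2·4 = 8 kN
  M_A = wL²/2 = 2·4²/2 = 16 kN·m
Superposition: R_A = 26 kN, M_A = 226/3 kN·m

R_A = 26 kN, M_A = 226/3 kN·m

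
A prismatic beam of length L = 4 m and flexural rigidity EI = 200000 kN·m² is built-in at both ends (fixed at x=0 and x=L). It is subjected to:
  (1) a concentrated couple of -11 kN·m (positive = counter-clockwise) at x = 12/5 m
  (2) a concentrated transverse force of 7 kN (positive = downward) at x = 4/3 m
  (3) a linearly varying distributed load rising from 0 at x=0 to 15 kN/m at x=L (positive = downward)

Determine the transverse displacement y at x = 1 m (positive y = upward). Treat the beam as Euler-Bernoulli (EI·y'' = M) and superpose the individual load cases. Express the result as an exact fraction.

Load 1 — applied couple M₀=-11 kN·m at a=12/5 m (b=L-a=8/5):
  y_1 = (R_Ax³/6 - M_Ax²/2)/EI  [x≤a] with R_A=-99/25, M_A=-88/25 = ((-99/25)·1³/6 - (-88/25)·1²/2)/200000 = 11/2000000 m
Load 2 — point force P=7 kN at a=4/3 m (b=L-a=8/3):
  y_2 = -Pb²x²(3aL-(3a+b)x)/(6L³EI)  [x≤a] = -7·(8/3)²·1²·(3·(4/3)·4-(3·(4/3)+(8/3))·1)/(6·4³·200000) = -49/8100000 m
Load 3 — triangular load w₀=15 kN/m (0→w₀ over full span):
  y_3 = -w₀x²(L-x)²(x+2L)/(120LEI) = -15·1²·(4-1)²·(1+2·4)/(120·4·200000) = -81/6400000 m
Superposition: y = Σ y_i = -34229/2592000000 m ≈ -0.000013 m

y(1) = -34229/2592000000 m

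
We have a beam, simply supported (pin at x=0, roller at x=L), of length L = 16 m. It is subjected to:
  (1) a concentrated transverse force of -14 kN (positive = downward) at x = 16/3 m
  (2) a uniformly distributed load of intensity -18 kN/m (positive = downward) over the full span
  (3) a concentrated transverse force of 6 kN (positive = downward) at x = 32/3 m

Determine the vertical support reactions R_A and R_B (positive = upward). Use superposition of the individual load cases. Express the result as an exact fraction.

R_A = -454/3 kN, R_B = -434/3 kN

Load 1 — point force P=-14 kN at a=16/3 m (b=L-a=32/3):
  R_A = Pb/L = (-14)·(32/3)/16 = -28/3 kN
  R_B = Pa/L = (-14)·(16/3)/16 = -14/3 kN
Load 2 — uniform load w=-18 kN/m over full span:
  R_A = wL/2 = (-18)·16/2 = -144 kN
  R_B = wL/2 = (-18)·16/2 = -144 kN
Load 3 — point force P=6 kN at a=32/3 m (b=L-a=16/3):
  R_A = Pb/L = 6·(16/3)/16 = 2 kN
  R_B = Pa/L = 6·(32/3)/16 = 4 kN
Superposition: R_A = -454/3 kN, R_B = -434/3 kN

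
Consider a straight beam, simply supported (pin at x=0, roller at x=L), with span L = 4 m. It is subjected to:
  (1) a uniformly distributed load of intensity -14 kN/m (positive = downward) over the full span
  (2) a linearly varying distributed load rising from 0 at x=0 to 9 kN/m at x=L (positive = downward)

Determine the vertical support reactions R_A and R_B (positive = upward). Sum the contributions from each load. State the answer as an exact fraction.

Load 1 — uniform load w=-14 kN/m over full span:
  R_A = wL/2 = (-14)·4/2 = -28 kN
  R_B = wL/2 = (-14)·4/2 = -28 kN
Load 2 — triangular load w₀=9 kN/m (0→w₀ over full span):
  R_A = w₀L/6 = 9·4/6 = 6 kN
  R_B = w₀L/3 = 9·4/3 = 12 kN
Superposition: R_A = -22 kN, R_B = -16 kN

R_A = -22 kN, R_B = -16 kN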